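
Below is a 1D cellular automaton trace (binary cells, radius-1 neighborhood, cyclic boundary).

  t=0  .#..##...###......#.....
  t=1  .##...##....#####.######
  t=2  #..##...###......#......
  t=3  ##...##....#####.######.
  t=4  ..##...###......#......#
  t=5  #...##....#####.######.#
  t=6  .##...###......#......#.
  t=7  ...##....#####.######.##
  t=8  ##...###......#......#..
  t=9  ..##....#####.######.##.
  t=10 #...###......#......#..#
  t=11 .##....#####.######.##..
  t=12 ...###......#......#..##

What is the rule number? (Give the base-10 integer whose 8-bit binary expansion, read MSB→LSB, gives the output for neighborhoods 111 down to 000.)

  ### -> .   bit 7 = 0  t=0,i=10
  ##. -> .   bit 6 = 0  t=0,i=5
  #.# -> #   bit 5 = 1  t=1,i=0
  #.. -> #   bit 4 = 1  t=0,i=2
  .## -> .   bit 3 = 0  t=0,i=4
  .#. -> #   bit 2 = 1  t=0,i=1
  ..# -> .   bit 1 = 0  t=0,i=0
  ... -> #   bit 0 = 1  t=0,i=7
  bits 00110101 = 53

53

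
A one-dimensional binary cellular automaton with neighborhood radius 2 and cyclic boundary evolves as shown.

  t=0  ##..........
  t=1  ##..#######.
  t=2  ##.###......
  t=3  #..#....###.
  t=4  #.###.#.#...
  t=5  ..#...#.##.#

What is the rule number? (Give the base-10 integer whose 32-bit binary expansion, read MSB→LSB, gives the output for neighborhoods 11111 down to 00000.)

  nb #####: next=.  (t=1,i=6, bit31=0)
  nb ####.: next=.  (t=1,i=9, bit30=0)
  nb ###.#: next=.  (t=1,i=10, bit29=0)
  nb ###..: next=.  (t=2,i=5, bit28=0)
  nb ##.##: next=.  (t=1,i=11, bit27=0)
  nb ##.#.: next=.  (t=3,i=11, bit26=0)
  nb ##..#: next=.  (t=1,i=2, bit25=0)
  nb ##...: next=.  (t=0,i=2, bit24=0)
  nb #.###: next=#  (t=2,i=3, bit23=1)
  nb #.##.: next=#  (t=1,i=0, bit22=1)
  nb #.#.#: next=#  (t=4,i=6, bit21=1)
  nb #.#..: next=#  (t=3,i=0, bit20=1)
  nb #..##: next=#  (t=1,i=3, bit19=1)
  nb #..#.: next=#  (t=3,i=2, bit18=1)
  nb #...#: next=.  (t=4,i=10, bit17=0)
  nb #....: next=.  (t=0,i=3, bit16=0)
  nb .####: next=#  (t=1,i=5, bit15=1)
  nb .###.: next=.  (t=2,i=4, bit14=0)
  nb .##.#: next=.  (t=2,i=1, bit13=0)
  nb .##..: next=#  (t=0,i=1, bit12=1)
  nb .#.##: next=.  (t=4,i=1, bit11=0)
  nb .#.#.: next=.  (t=4,i=7, bit10=0)
  nb .#..#: next=.  (t=3,i=1, bit9=0)
  nb .#...: next=#  (t=3,i=4, bit8=1)
  nb ..###: next=#  (t=1,i=4, bit7=1)
  nb ..##.: next=#  (t=0,i=0, bit6=1)
  nb ..#.#: next=.  (t=4,i=0, bit5=0)
  nb ..#..: next=#  (t=3,i=3, bit4=1)
  nb ...##: next=.  (t=0,i=11, bit3=0)
  nb ...#.: next=#  (t=4,i=11, bit2=1)
  nb ....#: next=#  (t=0,i=10, bit1=1)
  nb .....: next=#  (t=0,i=4, bit0=1)
  bits 00000000111111001001000111010111 = 16552407

16552407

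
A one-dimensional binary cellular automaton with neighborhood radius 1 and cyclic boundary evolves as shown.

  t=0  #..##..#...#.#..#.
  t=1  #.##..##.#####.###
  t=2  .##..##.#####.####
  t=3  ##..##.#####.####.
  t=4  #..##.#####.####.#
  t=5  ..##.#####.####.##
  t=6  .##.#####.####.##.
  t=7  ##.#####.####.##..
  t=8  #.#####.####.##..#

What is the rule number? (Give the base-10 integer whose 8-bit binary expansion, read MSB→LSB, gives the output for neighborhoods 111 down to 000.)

  ###|#  b7=1 t=1,i=10
  ##.|.  b6=0 t=0,i=4
  #.#|#  b5=1 t=0,i=12
  #..|.  b4=0 t=0,i=1
  .##|#  b3=1 t=0,i=3
  .#.|#  b2=1 t=0,i=0
  ..#|#  b1=1 t=0,i=2
  ...|#  b0=1 t=0,i=9
  bits 10101111 = 175

175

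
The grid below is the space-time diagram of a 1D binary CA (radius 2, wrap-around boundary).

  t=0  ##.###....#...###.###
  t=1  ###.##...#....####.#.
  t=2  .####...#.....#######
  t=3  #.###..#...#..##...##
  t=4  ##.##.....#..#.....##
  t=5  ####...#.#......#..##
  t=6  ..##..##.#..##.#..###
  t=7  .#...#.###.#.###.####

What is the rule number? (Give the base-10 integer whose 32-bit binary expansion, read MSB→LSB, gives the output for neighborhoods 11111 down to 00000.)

  ##### -> .   bit 31 = 0  t=0,i=20
  ####. -> #   bit 30 = 1  t=0,i=0
  ###.# -> #   bit 29 = 1  t=0,i=1
  ###.. -> #   bit 28 = 1  t=0,i=5
  ##.## -> #   bit 27 = 1  t=0,i=2
  ##.#. -> #   bit 26 = 1  t=1,i=18
  ##..# -> .   bit 25 = 0  t=3,i=5
  ##... -> .   bit 24 = 0  t=0,i=6
  #.### -> .   bit 23 = 0  t=0,i=3
  #.##. -> #   bit 22 = 1  t=1,i=4
  #.#.# -> #   bit 21 = 1  t=1,i=19
  #.#.. -> #   bit 20 = 1  t=5,i=9
  #..## -> #   bit 19 = 1  t=3,i=13
  #..#. -> .   bit 18 = 0  t=3,i=6
  #...# -> .   bit 17 = 0  t=0,i=12
  #.... -> .   bit 16 = 0  t=0,i=7
  .#### -> #   bit 15 = 1  t=0,i=19
  .###. -> #   bit 14 = 1  t=0,i=4
  .##.# -> #   bit 13 = 1  t=6,i=7
  .##.. -> .   bit 12 = 0  t=1,i=5
  .#.## -> #   bit 11 = 1  t=1,i=20
  .#.#. -> .   bit 10 = 0  t=5,i=8
  .#..# -> .   bit 9 = 0  t=3,i=12
  .#... -> .   bit 8 = 0  t=0,i=11
  ..### -> #   bit 7 = 1  t=0,i=14
  ..##. -> .   bit 6 = 0  t=3,i=14
  ..#.# -> #   bit 5 = 1  t=5,i=7
  ..#.. -> .   bit 4 = 0  t=0,i=10
  ...## -> .   bit 3 = 0  t=0,i=13
  ...#. -> #   bit 2 = 1  t=0,i=9
  ....# -> .   bit 1 = 0  t=0,i=8
  ..... -> #   bit 0 = 1  t=2,i=11
  bits 01111100011110001110100010100101 = 2088298661

2088298661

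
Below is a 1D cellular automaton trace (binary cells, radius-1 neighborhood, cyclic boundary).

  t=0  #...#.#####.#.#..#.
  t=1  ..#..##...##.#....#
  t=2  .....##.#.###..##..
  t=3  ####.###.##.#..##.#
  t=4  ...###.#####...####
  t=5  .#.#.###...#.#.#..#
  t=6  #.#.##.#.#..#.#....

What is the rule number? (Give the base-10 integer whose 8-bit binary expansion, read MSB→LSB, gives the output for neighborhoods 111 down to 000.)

105

  ###|.  b7=0 t=0,i=7
  ##.|#  b6=1 t=0,i=10
  #.#|#  b5=1 t=0,i=5
  #..|.  b4=0 t=0,i=1
  .##|#  b3=1 t=0,i=6
  .#.|.  b2=0 t=0,i=0
  ..#|.  b1=0 t=0,i=3
  ...|#  b0=1 t=0,i=2
  bits 01101001 = 105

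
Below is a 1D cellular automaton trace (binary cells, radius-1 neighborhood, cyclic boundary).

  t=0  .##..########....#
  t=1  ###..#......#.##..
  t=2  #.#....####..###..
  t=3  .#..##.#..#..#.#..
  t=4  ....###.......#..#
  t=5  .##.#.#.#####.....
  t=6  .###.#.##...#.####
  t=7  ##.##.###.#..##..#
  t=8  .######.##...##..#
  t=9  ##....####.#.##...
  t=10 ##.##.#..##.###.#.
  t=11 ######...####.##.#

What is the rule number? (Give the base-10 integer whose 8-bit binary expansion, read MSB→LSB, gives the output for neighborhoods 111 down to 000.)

105

  [7] ### => .  t=0,i=6
  [6] ##. => #  t=0,i=2
  [5] #.# => #  t=0,i=0
  [4] #.. => .  t=0,i=3
  [3] .## => #  t=0,i=1
  [2] .#. => .  t=0,i=17
  [1] ..# => .  t=0,i=4
  [0] ... => #  t=0,i=14
  bits 01101001 = 105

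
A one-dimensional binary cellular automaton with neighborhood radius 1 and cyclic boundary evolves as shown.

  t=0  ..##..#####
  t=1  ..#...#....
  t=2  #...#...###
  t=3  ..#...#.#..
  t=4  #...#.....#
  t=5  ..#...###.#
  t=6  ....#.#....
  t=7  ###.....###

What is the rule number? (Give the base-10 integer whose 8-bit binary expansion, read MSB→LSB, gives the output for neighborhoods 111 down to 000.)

  ###|.  b7=0 t=0,i=7
  ##.|.  b6=0 t=0,i=3
  #.#|.  b5=0 t=3,i=7
  #..|.  b4=0 t=0,i=0
  .##|#  b3=1 t=0,i=2
  .#.|.  b2=0 t=1,i=2
  ..#|.  b1=0 t=0,i=1
  ...|#  b0=1 t=1,i=0
  bits 00001001 = 9

9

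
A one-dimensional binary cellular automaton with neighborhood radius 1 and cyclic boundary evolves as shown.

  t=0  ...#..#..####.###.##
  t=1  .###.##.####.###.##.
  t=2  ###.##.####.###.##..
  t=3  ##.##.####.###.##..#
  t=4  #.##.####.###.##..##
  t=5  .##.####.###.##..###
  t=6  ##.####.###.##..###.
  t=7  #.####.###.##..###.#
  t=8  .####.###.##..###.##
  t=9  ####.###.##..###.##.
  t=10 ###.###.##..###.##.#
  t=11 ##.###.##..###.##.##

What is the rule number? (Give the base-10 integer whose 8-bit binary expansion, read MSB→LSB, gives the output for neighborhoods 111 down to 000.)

  nb ###: next=#  (t=0,i=10, bit7=1)
  nb ##.: next=.  (t=0,i=12, bit6=0)
  nb #.#: next=#  (t=0,i=13, bit5=1)
  nb #..: next=.  (t=0,i=0, bit4=0)
  nb .##: next=#  (t=0,i=9, bit3=1)
  nb .#.: next=#  (t=0,i=3, bit2=1)
  nb ..#: next=#  (t=0,i=2, bit1=1)
  nb ...: next=#  (t=0,i=1, bit0=1)
  bits 10101111 = 175

175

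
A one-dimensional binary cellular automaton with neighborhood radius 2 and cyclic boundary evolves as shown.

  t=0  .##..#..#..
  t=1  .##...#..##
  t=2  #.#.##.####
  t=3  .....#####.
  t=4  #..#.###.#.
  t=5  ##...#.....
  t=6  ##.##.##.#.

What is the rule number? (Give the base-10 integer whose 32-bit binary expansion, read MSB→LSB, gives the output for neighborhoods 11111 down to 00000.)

  #####|#  b31=1 t=2,i=9
  ####.|.  b30=0 t=2,i=10
  ###.#|.  b29=0 t=2,i=0
  ###..|#  b28=1 t=3,i=9
  ##.##|#  b27=1 t=1,i=0
  ##.#.|.  b26=0 t=2,i=1
  ##..#|.  b25=0 t=0,i=3
  ##...|.  b24=0 t=1,i=3
  #.###|#  b23=1 t=2,i=7
  #.##.|.  b22=0 t=1,i=1
  #.#.#|.  b21=0 t=2,i=2
  #.#..|#  b20=1 t=4,i=0
  #..##|#  b19=1 t=1,i=8
  #..#.|.  b18=0 t=0,i=4
  #...#|#  b17=1 t=0,i=10
  #....|#  b16=1 t=3,i=0
  .####|#  b15=1 t=2,i=8
  .###.|.  b14=0 t=4,i=6
  .##.#|#  b13=1 t=1,i=10
  .##..|#  b12=1 t=0,i=2
  .#.##|.  b11=0 t=2,i=3
  .#.#.|.  b10=0 t=4,i=10
  .#..#|#  b9=1 t=0,i=6
  .#...|#  b8=1 t=0,i=9
  ..###|#  b7=1 t=3,i=5
  ..##.|#  b6=1 t=0,i=1
  ..#.#|.  b5=0 t=4,i=3
  ..#..|.  b4=0 t=0,i=5
  ...##|.  b3=0 t=0,i=0
  ...#.|#  b2=1 t=1,i=5
  ....#|#  b1=1 t=3,i=3
  .....|.  b0=0 t=3,i=1
  bits 10011000100110111011001111000110 = 2560340934

2560340934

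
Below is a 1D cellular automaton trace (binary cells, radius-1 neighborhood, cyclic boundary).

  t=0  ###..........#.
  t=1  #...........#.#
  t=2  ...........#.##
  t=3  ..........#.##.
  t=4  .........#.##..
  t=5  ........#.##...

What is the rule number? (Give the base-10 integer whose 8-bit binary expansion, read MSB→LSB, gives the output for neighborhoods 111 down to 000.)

42

  ### -> .   bit 7 = 0  t=0,i=1
  ##. -> .   bit 6 = 0  t=0,i=2
  #.# -> #   bit 5 = 1  t=0,i=14
  #.. -> .   bit 4 = 0  t=0,i=3
  .## -> #   bit 3 = 1  t=0,i=0
  .#. -> .   bit 2 = 0  t=0,i=13
  ..# -> #   bit 1 = 1  t=0,i=12
  ... -> .   bit 0 = 0  t=0,i=4
  bits 00101010 = 42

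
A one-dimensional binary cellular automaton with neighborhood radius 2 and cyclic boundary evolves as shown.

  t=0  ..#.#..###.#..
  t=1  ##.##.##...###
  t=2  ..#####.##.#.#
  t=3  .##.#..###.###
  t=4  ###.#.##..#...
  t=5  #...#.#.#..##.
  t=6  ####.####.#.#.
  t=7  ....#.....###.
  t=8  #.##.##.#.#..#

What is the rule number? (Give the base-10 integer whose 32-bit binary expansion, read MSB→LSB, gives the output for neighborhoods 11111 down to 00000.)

  ##### -> #   bit 31 = 1  t=1,i=13
  ####. -> .   bit 30 = 0  t=1,i=0
  ###.# -> .   bit 29 = 0  t=0,i=9
  ###.. -> .   bit 28 = 0  t=7,i=12
  ##.## -> #   bit 27 = 1  t=1,i=2
  ##.#. -> .   bit 26 = 0  t=0,i=10
  ##..# -> #   bit 25 = 1  t=4,i=8
  ##... -> #   bit 24 = 1  t=1,i=8
  #.### -> .   bit 23 = 0  t=3,i=11
  #.##. -> #   bit 22 = 1  t=1,i=3
  #.#.# -> #   bit 21 = 1  t=2,i=11
  #.#.. -> #   bit 20 = 1  t=0,i=4
  #..## -> #   bit 19 = 1  t=0,i=6
  #..#. -> .   bit 18 = 0  t=4,i=9
  #...# -> #   bit 17 = 1  t=1,i=9
  #.... -> #   bit 16 = 1  t=0,i=13
  .#### -> .   bit 15 = 0  t=1,i=12
  .###. -> .   bit 14 = 0  t=0,i=8
  .##.# -> #   bit 13 = 1  t=1,i=4
  .##.. -> .   bit 12 = 0  t=1,i=7
  .#.## -> .   bit 11 = 0  t=4,i=5
  .#.#. -> #   bit 10 = 1  t=0,i=3
  .#..# -> .   bit 9 = 0  t=0,i=5
  .#... -> #   bit 8 = 1  t=0,i=12
  ..### -> #   bit 7 = 1  t=0,i=7
  ..##. -> .   bit 6 = 0  t=5,i=11
  ..#.# -> .   bit 5 = 0  t=0,i=2
  ..#.. -> .   bit 4 = 0  t=4,i=10
  ...## -> .   bit 3 = 0  t=1,i=10
  ...#. -> #   bit 2 = 1  t=0,i=1
  ....# -> #   bit 1 = 1  t=0,i=0
  ..... -> .   bit 0 = 0  t=7,i=1
  bits 10001011011110110010010110000110 = 2340103558

2340103558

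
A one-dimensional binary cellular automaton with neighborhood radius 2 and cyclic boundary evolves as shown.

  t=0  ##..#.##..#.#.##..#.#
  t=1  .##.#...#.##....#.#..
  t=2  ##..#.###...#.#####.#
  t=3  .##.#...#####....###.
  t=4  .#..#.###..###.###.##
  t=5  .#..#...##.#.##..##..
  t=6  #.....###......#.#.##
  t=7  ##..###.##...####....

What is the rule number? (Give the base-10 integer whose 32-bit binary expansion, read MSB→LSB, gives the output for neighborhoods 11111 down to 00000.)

2064778478

  #####|.  b31=0 t=2,i=16
  ####.|#  b30=1 t=2,i=17
  ###.#|#  b29=1 t=2,i=18
  ###..|#  b28=1 t=0,i=1
  ##.##|#  b27=1 t=2,i=19
  ##.#.|.  b26=0 t=1,i=3
  ##..#|#  b25=1 t=0,i=2
  ##...|#  b24=1 t=1,i=12
  #.###|.  b23=0 t=0,i=20
  #.##.|.  b22=0 t=0,i=6
  #.#.#|.  b21=0 t=0,i=12
  #.#..|#  b20=1 t=1,i=4
  #..##|.  b19=0 t=3,i=0
  #..#.|.  b18=0 t=0,i=3
  #...#|#  b17=1 t=1,i=6
  #....|.  b16=0 t=1,i=13
  .####|.  b15=0 t=2,i=15
  .###.|.  b14=0 t=0,i=0
  .##.#|.  b13=0 t=1,i=2
  .##..|.  b12=0 t=0,i=7
  .#.##|.  b11=0 t=0,i=5
  .#.#.|#  b10=1 t=0,i=11
  .#..#|.  b9=0 t=4,i=2
  .#...|.  b8=0 t=1,i=5
  ..###|#  b7=1 t=3,i=8
  ..##.|#  b6=1 t=1,i=1
  ..#.#|#  b5=1 t=0,i=4
  ..#..|.  b4=0 t=5,i=1
  ...##|#  b3=1 t=1,i=0
  ...#.|#  b2=1 t=1,i=7
  ....#|#  b1=1 t=1,i=14
  .....|.  b0=0 t=6,i=3
  bits 01111011000100100000010011101110 = 2064778478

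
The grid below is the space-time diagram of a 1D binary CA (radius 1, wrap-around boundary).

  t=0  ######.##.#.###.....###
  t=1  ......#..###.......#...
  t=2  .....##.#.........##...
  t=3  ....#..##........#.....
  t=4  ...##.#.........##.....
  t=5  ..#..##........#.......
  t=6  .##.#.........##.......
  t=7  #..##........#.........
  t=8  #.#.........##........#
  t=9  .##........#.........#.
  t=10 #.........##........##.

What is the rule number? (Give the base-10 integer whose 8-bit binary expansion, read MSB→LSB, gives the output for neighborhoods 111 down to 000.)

  nb ###: next=.  (t=0,i=0, bit7=0)
  nb ##.: next=.  (t=0,i=5, bit6=0)
  nb #.#: next=#  (t=0,i=6, bit5=1)
  nb #..: next=.  (t=0,i=15, bit4=0)
  nb .##: next=.  (t=0,i=7, bit3=0)
  nb .#.: next=#  (t=0,i=10, bit2=1)
  nb ..#: next=#  (t=0,i=19, bit1=1)
  nb ...: next=.  (t=0,i=16, bit0=0)
  bits 00100110 = 38

38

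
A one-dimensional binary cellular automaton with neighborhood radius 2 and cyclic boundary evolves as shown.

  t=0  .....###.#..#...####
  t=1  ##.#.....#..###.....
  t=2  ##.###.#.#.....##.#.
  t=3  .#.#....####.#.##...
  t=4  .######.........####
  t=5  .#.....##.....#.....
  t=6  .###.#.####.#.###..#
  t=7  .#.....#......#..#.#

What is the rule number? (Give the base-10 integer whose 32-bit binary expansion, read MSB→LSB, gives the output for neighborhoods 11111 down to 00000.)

59979122

  nb #####: next=.  (t=4,i=3, bit31=0)
  nb ####.: next=.  (t=0,i=18, bit30=0)
  nb ###.#: next=.  (t=0,i=7, bit29=0)
  nb ###..: next=.  (t=0,i=19, bit28=0)
  nb ##.##: next=.  (t=2,i=2, bit27=0)
  nb ##.#.: next=.  (t=0,i=8, bit26=0)
  nb ##..#: next=#  (t=6,i=17, bit25=1)
  nb ##...: next=#  (t=0,i=0, bit24=1)
  nb #.###: next=#  (t=2,i=3, bit23=1)
  nb #.##.: next=.  (t=2,i=0, bit22=0)
  nb #.#.#: next=.  (t=2,i=7, bit21=0)
  nb #.#..: next=#  (t=0,i=9, bit20=1)
  nb #..##: next=.  (t=1,i=11, bit19=0)
  nb #..#.: next=.  (t=0,i=11, bit18=0)
  nb #...#: next=#  (t=0,i=14, bit17=1)
  nb #....: next=#  (t=0,i=1, bit16=1)
  nb .####: next=.  (t=0,i=17, bit15=0)
  nb .###.: next=.  (t=0,i=6, bit14=0)
  nb .##.#: next=#  (t=1,i=1, bit13=1)
  nb .##..: next=#  (t=3,i=16, bit12=1)
  nb .#.##: next=.  (t=2,i=19, bit11=0)
  nb .#.#.: next=#  (t=2,i=8, bit10=1)
  nb .#..#: next=.  (t=0,i=10, bit9=0)
  nb .#...: next=#  (t=0,i=13, bit8=1)
  nb ..###: next=.  (t=0,i=5, bit7=0)
  nb ..##.: next=#  (t=1,i=0, bit6=1)
  nb ..#.#: next=#  (t=3,i=1, bit5=1)
  nb ..#..: next=#  (t=0,i=12, bit4=1)
  nb ...##: next=.  (t=0,i=4, bit3=0)
  nb ...#.: next=.  (t=1,i=8, bit2=0)
  nb ....#: next=#  (t=0,i=3, bit1=1)
  nb .....: next=.  (t=0,i=2, bit0=0)
  bits 00000011100100110011010101110010 = 59979122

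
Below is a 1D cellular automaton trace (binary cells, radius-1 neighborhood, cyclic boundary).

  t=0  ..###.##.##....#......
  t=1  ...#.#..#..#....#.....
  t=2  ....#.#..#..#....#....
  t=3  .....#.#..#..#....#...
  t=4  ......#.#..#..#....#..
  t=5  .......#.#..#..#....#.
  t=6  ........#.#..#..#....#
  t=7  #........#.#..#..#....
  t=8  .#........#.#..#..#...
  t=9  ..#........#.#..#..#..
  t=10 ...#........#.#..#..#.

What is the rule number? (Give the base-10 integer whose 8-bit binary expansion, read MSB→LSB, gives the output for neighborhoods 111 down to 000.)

176

  ###|#  b7=1 t=0,i=3
  ##.|.  b6=0 t=0,i=4
  #.#|#  b5=1 t=0,i=5
  #..|#  b4=1 t=0,i=11
  .##|.  b3=0 t=0,i=2
  .#.|.  b2=0 t=0,i=15
  ..#|.  b1=0 t=0,i=1
  ...|.  b0=0 t=0,i=0
  bits 10110000 = 176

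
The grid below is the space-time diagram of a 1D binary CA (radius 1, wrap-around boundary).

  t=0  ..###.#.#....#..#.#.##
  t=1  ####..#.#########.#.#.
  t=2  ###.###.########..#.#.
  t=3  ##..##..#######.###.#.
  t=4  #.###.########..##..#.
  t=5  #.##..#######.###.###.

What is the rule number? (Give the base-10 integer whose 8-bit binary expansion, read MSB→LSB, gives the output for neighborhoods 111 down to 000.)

  ### -> #   bit 7 = 1  t=0,i=3
  ##. -> .   bit 6 = 0  t=0,i=4
  #.# -> .   bit 5 = 0  t=0,i=5
  #.. -> #   bit 4 = 1  t=0,i=0
  .## -> #   bit 3 = 1  t=0,i=2
  .#. -> #   bit 2 = 1  t=0,i=6
  ..# -> #   bit 1 = 1  t=0,i=1
  ... -> #   bit 0 = 1  t=0,i=10
  bits 10011111 = 159

159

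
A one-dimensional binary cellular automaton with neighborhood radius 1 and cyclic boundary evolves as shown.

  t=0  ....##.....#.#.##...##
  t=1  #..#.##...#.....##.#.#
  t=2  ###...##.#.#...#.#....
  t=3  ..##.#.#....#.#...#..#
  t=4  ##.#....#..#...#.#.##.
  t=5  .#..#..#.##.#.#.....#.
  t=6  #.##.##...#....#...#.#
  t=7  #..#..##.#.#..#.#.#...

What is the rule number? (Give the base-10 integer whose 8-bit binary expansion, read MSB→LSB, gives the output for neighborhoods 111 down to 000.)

82

  nb ###: next=.  (t=2,i=1, bit7=0)
  nb ##.: next=#  (t=0,i=5, bit6=1)
  nb #.#: next=.  (t=0,i=12, bit5=0)
  nb #..: next=#  (t=0,i=0, bit4=1)
  nb .##: next=.  (t=0,i=4, bit3=0)
  nb .#.: next=.  (t=0,i=11, bit2=0)
  nb ..#: next=#  (t=0,i=3, bit1=1)
  nb ...: next=.  (t=0,i=1, bit0=0)
  bits 01010010 = 82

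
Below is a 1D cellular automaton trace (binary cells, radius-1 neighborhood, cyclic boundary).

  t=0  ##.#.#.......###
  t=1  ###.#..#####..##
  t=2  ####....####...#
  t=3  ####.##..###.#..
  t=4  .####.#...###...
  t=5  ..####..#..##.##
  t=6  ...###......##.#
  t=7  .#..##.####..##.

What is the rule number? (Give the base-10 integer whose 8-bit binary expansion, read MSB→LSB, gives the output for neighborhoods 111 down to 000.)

225

  [7] ### => #  t=0,i=0
  [6] ##. => #  t=0,i=1
  [5] #.# => #  t=0,i=2
  [4] #.. => .  t=0,i=6
  [3] .## => .  t=0,i=13
  [2] .#. => .  t=0,i=3
  [1] ..# => .  t=0,i=12
  [0] ... => #  t=0,i=7
  bits 11100001 = 225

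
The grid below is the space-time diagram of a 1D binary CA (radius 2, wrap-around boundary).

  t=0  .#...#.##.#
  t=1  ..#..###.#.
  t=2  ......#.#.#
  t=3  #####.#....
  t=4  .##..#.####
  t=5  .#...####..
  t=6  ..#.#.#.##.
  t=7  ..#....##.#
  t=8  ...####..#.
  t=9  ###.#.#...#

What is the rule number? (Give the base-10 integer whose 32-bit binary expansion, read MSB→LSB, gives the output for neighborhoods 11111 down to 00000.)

  #####|#  b31=1 t=3,i=2
  ####.|.  b30=0 t=3,i=3
  ###.#|.  b29=0 t=1,i=7
  ###..|#  b28=1 t=5,i=8
  ##.##|.  b27=0 t=4,i=0
  ##.#.|#  b26=1 t=0,i=9
  ##..#|.  b25=0 t=4,i=3
  ##...|#  b24=1 t=5,i=9
  #.###|#  b23=1 t=4,i=7
  #.##.|#  b22=1 t=0,i=7
  #.#.#|.  b21=0 t=0,i=10
  #.#..|.  b20=0 t=0,i=1
  #..##|.  b19=0 t=1,i=4
  #..#.|.  b18=0 t=4,i=4
  #...#|.  b17=0 t=0,i=3
  #....|#  b16=1 t=2,i=1
  .####|#  b15=1 t=3,i=1
  .###.|#  b14=1 t=1,i=6
  .##.#|.  b13=0 t=0,i=8
  .##..|.  b12=0 t=4,i=2
  .#.##|#  b11=1 t=0,i=6
  .#.#.|.  b10=0 t=0,i=0
  .#..#|.  b9=0 t=1,i=3
  .#...|#  b8=1 t=0,i=2
  ..###|.  b7=0 t=1,i=5
  ..##.|.  b6=0 t=7,i=7
  ..#.#|#  b5=1 t=0,i=5
  ..#..|.  b4=0 t=1,i=2
  ...##|#  b3=1 t=3,i=10
  ...#.|.  b2=0 t=0,i=4
  ....#|#  b1=1 t=2,i=4
  .....|#  b0=1 t=2,i=2
  bits 10010101110000011100100100101011 = 2512505131

2512505131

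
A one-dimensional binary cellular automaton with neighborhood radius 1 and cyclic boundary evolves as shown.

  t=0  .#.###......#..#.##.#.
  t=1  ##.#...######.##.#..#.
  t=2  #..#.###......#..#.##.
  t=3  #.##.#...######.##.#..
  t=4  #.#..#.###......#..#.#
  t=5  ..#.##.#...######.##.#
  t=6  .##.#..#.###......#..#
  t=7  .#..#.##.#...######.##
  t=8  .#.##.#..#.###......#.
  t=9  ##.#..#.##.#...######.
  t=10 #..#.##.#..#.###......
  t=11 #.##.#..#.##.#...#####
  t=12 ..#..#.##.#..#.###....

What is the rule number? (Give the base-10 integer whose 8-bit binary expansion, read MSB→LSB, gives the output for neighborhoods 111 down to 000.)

  nb ###: next=.  (t=0,i=4, bit7=0)
  nb ##.: next=.  (t=0,i=5, bit6=0)
  nb #.#: next=.  (t=0,i=2, bit5=0)
  nb #..: next=.  (t=0,i=6, bit4=0)
  nb .##: next=#  (t=0,i=3, bit3=1)
  nb .#.: next=#  (t=0,i=1, bit2=1)
  nb ..#: next=#  (t=0,i=0, bit1=1)
  nb ...: next=#  (t=0,i=7, bit0=1)
  bits 00001111 = 15

15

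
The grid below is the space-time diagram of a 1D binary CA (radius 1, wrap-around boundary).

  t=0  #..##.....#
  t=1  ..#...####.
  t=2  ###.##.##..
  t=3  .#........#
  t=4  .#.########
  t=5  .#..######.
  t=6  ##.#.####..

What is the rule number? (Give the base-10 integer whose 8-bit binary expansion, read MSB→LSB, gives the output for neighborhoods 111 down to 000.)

135

  ###|#  b7=1 t=1,i=7
  ##.|.  b6=0 t=0,i=0
  #.#|.  b5=0 t=2,i=3
  #..|.  b4=0 t=0,i=1
  .##|.  b3=0 t=0,i=3
  .#.|#  b2=1 t=1,i=2
  ..#|#  b1=1 t=0,i=2
  ...|#  b0=1 t=0,i=6
  bits 10000111 = 135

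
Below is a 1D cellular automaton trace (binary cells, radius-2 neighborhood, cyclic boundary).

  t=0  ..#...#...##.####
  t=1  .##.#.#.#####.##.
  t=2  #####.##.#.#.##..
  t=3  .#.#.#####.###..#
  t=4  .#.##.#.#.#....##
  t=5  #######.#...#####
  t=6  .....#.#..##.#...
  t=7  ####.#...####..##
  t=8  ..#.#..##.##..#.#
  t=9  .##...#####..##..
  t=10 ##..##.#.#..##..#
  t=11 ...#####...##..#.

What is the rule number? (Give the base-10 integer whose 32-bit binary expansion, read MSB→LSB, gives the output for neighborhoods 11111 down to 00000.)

  ##### -> .   bit 31 = 0  t=1,i=10
  ####. -> #   bit 30 = 1  t=0,i=15
  ###.# -> .   bit 29 = 0  t=1,i=12
  ###.. -> .   bit 28 = 0  t=0,i=16
  ##.## -> #   bit 27 = 1  t=0,i=12
  ##.#. -> #   bit 26 = 1  t=1,i=3
  ##..# -> .   bit 25 = 0  t=0,i=0
  ##... -> .   bit 24 = 0  t=9,i=3
  #.### -> .   bit 23 = 0  t=0,i=13
  #.##. -> #   bit 22 = 1  t=1,i=14
  #.#.# -> #   bit 21 = 1  t=1,i=4
  #.#.. -> .   bit 20 = 0  t=4,i=10
  #..## -> #   bit 19 = 1  t=1,i=0
  #..#. -> #   bit 18 = 1  t=0,i=1
  #...# -> #   bit 17 = 1  t=0,i=4
  #.... -> #   bit 16 = 1  t=4,i=12
  .#### -> #   bit 15 = 1  t=0,i=14
  .###. -> .   bit 14 = 0  t=3,i=12
  .##.# -> #   bit 13 = 1  t=0,i=11
  .##.. -> .   bit 12 = 0  t=1,i=15
  .#.## -> #   bit 11 = 1  t=1,i=7
  .#.#. -> .   bit 10 = 0  t=1,i=5
  .#..# -> .   bit 9 = 0  t=6,i=8
  .#... -> .   bit 8 = 0  t=0,i=3
  ..### -> .   bit 7 = 0  t=2,i=0
  ..##. -> #   bit 6 = 1  t=0,i=10
  ..#.# -> #   bit 5 = 1  t=3,i=16
  ..#.. -> #   bit 4 = 1  t=0,i=2
  ...## -> #   bit 3 = 1  t=0,i=9
  ...#. -> .   bit 2 = 0  t=0,i=5
  ....# -> #   bit 1 = 1  t=4,i=13
  ..... -> #   bit 0 = 1  t=6,i=0
  bits 01001100011011111010100001111011 = 1282386043

1282386043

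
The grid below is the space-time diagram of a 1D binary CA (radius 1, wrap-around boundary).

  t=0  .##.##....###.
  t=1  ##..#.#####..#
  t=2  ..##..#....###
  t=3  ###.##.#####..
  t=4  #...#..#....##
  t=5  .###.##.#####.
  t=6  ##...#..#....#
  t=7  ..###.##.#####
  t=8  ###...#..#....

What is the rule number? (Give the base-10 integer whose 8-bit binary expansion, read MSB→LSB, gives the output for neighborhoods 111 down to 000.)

  [7] ### => .  t=0,i=11
  [6] ##. => .  t=0,i=2
  [5] #.# => .  t=0,i=3
  [4] #.. => #  t=0,i=6
  [3] .## => #  t=0,i=1
  [2] .#. => .  t=1,i=4
  [1] ..# => #  t=0,i=0
  [0] ... => #  t=0,i=7
  bits 00011011 = 27

27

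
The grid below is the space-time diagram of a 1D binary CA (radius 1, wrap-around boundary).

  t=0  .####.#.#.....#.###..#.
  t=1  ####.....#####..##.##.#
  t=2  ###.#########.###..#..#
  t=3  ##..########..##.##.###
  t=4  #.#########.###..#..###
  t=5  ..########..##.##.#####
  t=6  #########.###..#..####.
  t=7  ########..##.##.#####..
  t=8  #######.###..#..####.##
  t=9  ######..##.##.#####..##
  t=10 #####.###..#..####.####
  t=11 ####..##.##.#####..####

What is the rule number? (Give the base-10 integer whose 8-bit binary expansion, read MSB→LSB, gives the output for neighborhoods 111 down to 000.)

155

  [7] ### => #  t=0,i=2
  [6] ##. => .  t=0,i=4
  [5] #.# => .  t=0,i=5
  [4] #.. => #  t=0,i=9
  [3] .## => #  t=0,i=1
  [2] .#. => .  t=0,i=6
  [1] ..# => #  t=0,i=0
  [0] ... => #  t=0,i=10
  bits 10011011 = 155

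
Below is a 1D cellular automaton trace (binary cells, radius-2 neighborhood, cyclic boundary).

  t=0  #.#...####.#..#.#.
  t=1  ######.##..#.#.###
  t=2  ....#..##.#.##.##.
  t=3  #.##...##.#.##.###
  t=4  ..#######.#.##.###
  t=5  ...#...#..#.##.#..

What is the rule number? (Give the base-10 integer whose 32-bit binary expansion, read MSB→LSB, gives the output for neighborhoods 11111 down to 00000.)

1106752846

  nb #####: next=.  (t=1,i=0, bit31=0)
  nb ####.: next=#  (t=0,i=8, bit30=1)
  nb ###.#: next=.  (t=0,i=9, bit29=0)
  nb ###..: next=.  (t=4,i=17, bit28=0)
  nb ##.##: next=.  (t=1,i=6, bit27=0)
  nb ##.#.: next=.  (t=0,i=10, bit26=0)
  nb ##..#: next=.  (t=1,i=9, bit25=0)
  nb ##...: next=#  (t=2,i=17, bit24=1)
  nb #.###: next=#  (t=1,i=15, bit23=1)
  nb #.##.: next=#  (t=1,i=7, bit22=1)
  nb #.#.#: next=#  (t=0,i=0, bit21=1)
  nb #.#..: next=#  (t=0,i=2, bit20=1)
  nb #..##: next=.  (t=2,i=6, bit19=0)
  nb #..#.: next=#  (t=0,i=13, bit18=1)
  nb #...#: next=#  (t=0,i=4, bit17=1)
  nb #....: next=#  (t=2,i=0, bit16=1)
  nb .####: next=#  (t=0,i=7, bit15=1)
  nb .###.: next=.  (t=4,i=16, bit14=0)
  nb .##.#: next=#  (t=2,i=8, bit13=1)
  nb .##..: next=#  (t=1,i=8, bit12=1)
  nb .#.##: next=.  (t=1,i=14, bit11=0)
  nb .#.#.: next=#  (t=0,i=1, bit10=1)
  nb .#..#: next=.  (t=0,i=12, bit9=0)
  nb .#...: next=#  (t=0,i=3, bit8=1)
  nb ..###: next=.  (t=0,i=6, bit7=0)
  nb ..##.: next=#  (t=2,i=7, bit6=1)
  nb ..#.#: next=.  (t=0,i=14, bit5=0)
  nb ..#..: next=.  (t=2,i=4, bit4=0)
  nb ...##: next=#  (t=0,i=5, bit3=1)
  nb ...#.: next=#  (t=2,i=3, bit2=1)
  nb ....#: next=#  (t=2,i=2, bit1=1)
  nb .....: next=.  (t=2,i=1, bit0=0)
  bits 01000001111101111011010101001110 = 1106752846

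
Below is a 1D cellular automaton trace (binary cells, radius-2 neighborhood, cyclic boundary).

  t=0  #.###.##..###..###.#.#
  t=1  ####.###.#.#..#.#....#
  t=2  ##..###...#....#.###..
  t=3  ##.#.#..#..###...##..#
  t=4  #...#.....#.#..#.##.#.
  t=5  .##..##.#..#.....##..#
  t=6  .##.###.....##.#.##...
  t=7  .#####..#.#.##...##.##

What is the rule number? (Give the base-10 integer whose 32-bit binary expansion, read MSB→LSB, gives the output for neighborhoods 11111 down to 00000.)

  nb #####: next=#  (t=1,i=1, bit31=1)
  nb ####.: next=.  (t=1,i=2, bit30=0)
  nb ###.#: next=.  (t=0,i=4, bit29=0)
  nb ###..: next=.  (t=0,i=12, bit28=0)
  nb ##.##: next=#  (t=0,i=1, bit27=1)
  nb ##.#.: next=.  (t=0,i=18, bit26=0)
  nb ##..#: next=.  (t=0,i=8, bit25=0)
  nb ##...: next=.  (t=2,i=7, bit24=0)
  nb #.###: next=#  (t=0,i=2, bit23=1)
  nb #.##.: next=#  (t=0,i=6, bit22=1)
  nb #.#.#: next=.  (t=0,i=19, bit21=0)
  nb #.#..: next=.  (t=1,i=11, bit20=0)
  nb #..##: next=#  (t=0,i=9, bit19=1)
  nb #..#.: next=.  (t=1,i=13, bit18=0)
  nb #...#: next=#  (t=2,i=8, bit17=1)
  nb #....: next=#  (t=1,i=18, bit16=1)
  nb .####: next=#  (t=1,i=0, bit15=1)
  nb .###.: next=#  (t=0,i=3, bit14=1)
  nb .##.#: next=#  (t=0,i=0, bit13=1)
  nb .##..: next=#  (t=0,i=7, bit12=1)
  nb .#.##: next=.  (t=0,i=20, bit11=0)
  nb .#.#.: next=#  (t=1,i=10, bit10=1)
  nb .#..#: next=.  (t=1,i=12, bit9=0)
  nb .#...: next=#  (t=1,i=17, bit8=1)
  nb ..###: next=.  (t=0,i=10, bit7=0)
  nb ..##.: next=#  (t=2,i=0, bit6=1)
  nb ..#.#: next=.  (t=1,i=14, bit5=0)
  nb ..#..: next=.  (t=2,i=10, bit4=0)
  nb ...##: next=.  (t=1,i=20, bit3=0)
  nb ...#.: next=.  (t=2,i=9, bit2=0)
  nb ....#: next=#  (t=1,i=19, bit1=1)
  nb .....: next=.  (t=4,i=7, bit0=0)
  bits 10001000110010111111010101000010 = 2295067970

2295067970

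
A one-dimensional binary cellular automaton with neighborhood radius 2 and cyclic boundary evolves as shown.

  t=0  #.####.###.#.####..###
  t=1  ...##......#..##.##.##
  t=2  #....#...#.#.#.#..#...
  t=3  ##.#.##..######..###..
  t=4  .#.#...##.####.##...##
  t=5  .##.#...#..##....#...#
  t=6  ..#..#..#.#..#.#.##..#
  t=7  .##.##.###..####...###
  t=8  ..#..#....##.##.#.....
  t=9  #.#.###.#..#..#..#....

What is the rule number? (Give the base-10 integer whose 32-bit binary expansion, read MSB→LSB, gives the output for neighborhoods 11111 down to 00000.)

3274482994

  nb #####: next=#  (t=3,i=11, bit31=1)
  nb ####.: next=#  (t=0,i=4, bit30=1)
  nb ###.#: next=.  (t=0,i=0, bit29=0)
  nb ###..: next=.  (t=0,i=16, bit28=0)
  nb ##.##: next=.  (t=0,i=1, bit27=0)
  nb ##.#.: next=.  (t=0,i=10, bit26=0)
  nb ##..#: next=#  (t=0,i=17, bit25=1)
  nb ##...: next=#  (t=1,i=0, bit24=1)
  nb #.###: next=.  (t=0,i=2, bit23=0)
  nb #.##.: next=.  (t=1,i=17, bit22=0)
  nb #.#.#: next=#  (t=0,i=11, bit21=1)
  nb #.#..: next=.  (t=2,i=15, bit20=0)
  nb #..##: next=#  (t=0,i=18, bit19=1)
  nb #..#.: next=#  (t=2,i=17, bit18=1)
  nb #...#: next=.  (t=1,i=1, bit17=0)
  nb #....: next=.  (t=1,i=6, bit16=0)
  nb .####: next=#  (t=0,i=3, bit15=1)
  nb .###.: next=.  (t=0,i=8, bit14=0)
  nb .##.#: next=#  (t=1,i=15, bit13=1)
  nb .##..: next=.  (t=1,i=4, bit12=0)
  nb .#.##: next=.  (t=0,i=12, bit11=0)
  nb .#.#.: next=#  (t=2,i=10, bit10=1)
  nb .#..#: next=.  (t=1,i=12, bit9=0)
  nb .#...: next=#  (t=2,i=1, bit8=1)
  nb ..###: next=.  (t=0,i=19, bit7=0)
  nb ..##.: next=.  (t=1,i=3, bit6=0)
  nb ..#.#: next=#  (t=2,i=9, bit5=1)
  nb ..#..: next=#  (t=1,i=11, bit4=1)
  nb ...##: next=.  (t=1,i=2, bit3=0)
  nb ...#.: next=.  (t=1,i=10, bit2=0)
  nb ....#: next=#  (t=1,i=9, bit1=1)
  nb .....: next=.  (t=1,i=7, bit0=0)
  bits 11000011001011001010010100110010 = 3274482994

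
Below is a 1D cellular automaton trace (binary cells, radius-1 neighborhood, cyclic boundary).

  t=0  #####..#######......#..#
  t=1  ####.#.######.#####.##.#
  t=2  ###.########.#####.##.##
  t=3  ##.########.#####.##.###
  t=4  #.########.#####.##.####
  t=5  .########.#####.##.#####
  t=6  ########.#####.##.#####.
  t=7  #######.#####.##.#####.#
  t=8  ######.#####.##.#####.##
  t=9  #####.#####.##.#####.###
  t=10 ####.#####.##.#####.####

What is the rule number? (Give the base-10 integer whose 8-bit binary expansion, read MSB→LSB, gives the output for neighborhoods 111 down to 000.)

  ###|#  b7=1 t=0,i=0
  ##.|.  b6=0 t=0,i=4
  #.#|#  b5=1 t=1,i=4
  #..|#  b4=1 t=0,i=5
  .##|#  b3=1 t=0,i=7
  .#.|#  b2=1 t=0,i=20
  ..#|.  b1=0 t=0,i=6
  ...|#  b0=1 t=0,i=15
  bits 10111101 = 189

189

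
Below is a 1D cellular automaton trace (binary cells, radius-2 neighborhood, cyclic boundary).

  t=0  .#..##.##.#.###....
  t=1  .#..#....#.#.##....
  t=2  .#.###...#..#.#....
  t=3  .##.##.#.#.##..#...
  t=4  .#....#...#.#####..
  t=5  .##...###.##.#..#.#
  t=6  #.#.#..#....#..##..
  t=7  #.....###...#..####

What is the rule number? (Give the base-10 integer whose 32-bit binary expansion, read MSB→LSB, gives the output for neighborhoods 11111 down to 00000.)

  [31] ##### => .  t=4,i=14
  [30] ####. => .  t=4,i=15
  [29] ###.# => .  t=5,i=8
  [28] ###.. => #  t=0,i=14
  [27] ##.## => .  t=0,i=6
  [26] ##.#. => #  t=0,i=9
  [25] ##..# => #  t=3,i=13
  [24] ##... => .  t=0,i=15
  [23] #.### => .  t=0,i=12
  [22] #.##. => .  t=0,i=7
  [21] #.#.# => .  t=0,i=10
  [20] #.#.. => .  t=2,i=14
  [19] #..## => .  t=0,i=3
  [18] #..#. => #  t=1,i=3
  [17] #...# => #  t=2,i=7
  [16] #.... => .  t=0,i=16
  [15] .#### => #  t=4,i=13
  [14] .###. => #  t=0,i=13
  [13] .##.# => .  t=0,i=5
  [12] .##.. => #  t=1,i=14
  [11] .#.## => #  t=0,i=11
  [10] .#.#. => .  t=1,i=10
  [9] .#..# => .  t=0,i=2
  [8] .#... => #  t=1,i=5
  [7] ..### => .  t=5,i=6
  [6] ..##. => #  t=0,i=4
  [5] ..#.# => #  t=1,i=9
  [4] ..#.. => #  t=0,i=1
  [3] ...## => .  t=3,i=0
  [2] ...#. => .  t=0,i=0
  [1] ....# => .  t=0,i=18
  [0] ..... => .  t=0,i=17
  bits 00010110000001101101100101110000 = 369547632

369547632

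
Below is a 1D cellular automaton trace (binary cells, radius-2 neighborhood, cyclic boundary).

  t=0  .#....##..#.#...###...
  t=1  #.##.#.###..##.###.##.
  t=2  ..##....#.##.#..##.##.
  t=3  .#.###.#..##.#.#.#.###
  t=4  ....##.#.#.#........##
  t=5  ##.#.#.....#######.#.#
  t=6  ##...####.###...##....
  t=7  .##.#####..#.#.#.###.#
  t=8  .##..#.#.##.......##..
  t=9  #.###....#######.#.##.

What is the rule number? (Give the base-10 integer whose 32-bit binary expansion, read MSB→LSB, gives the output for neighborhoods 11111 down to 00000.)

  nb #####: next=.  (t=5,i=13, bit31=0)
  nb ####.: next=#  (t=5,i=16, bit30=1)
  nb ###.#: next=#  (t=1,i=17, bit29=1)
  nb ###..: next=.  (t=0,i=18, bit28=0)
  nb ##.##: next=.  (t=1,i=14, bit27=0)
  nb ##.#.: next=.  (t=1,i=4, bit26=0)
  nb ##..#: next=#  (t=0,i=8, bit25=1)
  nb ##...: next=#  (t=0,i=19, bit24=1)
  nb #.###: next=.  (t=1,i=7, bit23=0)
  nb #.##.: next=#  (t=1,i=2, bit22=1)
  nb #.#.#: next=.  (t=1,i=0, bit21=0)
  nb #.#..: next=#  (t=0,i=12, bit20=1)
  nb #..##: next=#  (t=1,i=11, bit19=1)
  nb #..#.: next=#  (t=0,i=9, bit18=1)
  nb #...#: next=.  (t=0,i=14, bit17=0)
  nb #....: next=#  (t=0,i=3, bit16=1)
  nb .####: next=#  (t=5,i=12, bit15=1)
  nb .###.: next=#  (t=0,i=17, bit14=1)
  nb .##.#: next=#  (t=1,i=3, bit13=1)
  nb .##..: next=#  (t=0,i=7, bit12=1)
  nb .#.##: next=.  (t=1,i=1, bit11=0)
  nb .#.#.: next=.  (t=0,i=11, bit10=0)
  nb .#..#: next=.  (t=2,i=14, bit9=0)
  nb .#...: next=#  (t=0,i=2, bit8=1)
  nb ..###: next=#  (t=0,i=16, bit7=1)
  nb ..##.: next=.  (t=0,i=6, bit6=0)
  nb ..#.#: next=.  (t=0,i=10, bit5=0)
  nb ..#..: next=.  (t=0,i=1, bit4=0)
  nb ...##: next=#  (t=0,i=5, bit3=1)
  nb ...#.: next=#  (t=0,i=0, bit2=1)
  nb ....#: next=.  (t=0,i=4, bit1=0)
  nb .....: next=#  (t=4,i=14, bit0=1)
  bits 01100011010111011111000110001101 = 1667101069

1667101069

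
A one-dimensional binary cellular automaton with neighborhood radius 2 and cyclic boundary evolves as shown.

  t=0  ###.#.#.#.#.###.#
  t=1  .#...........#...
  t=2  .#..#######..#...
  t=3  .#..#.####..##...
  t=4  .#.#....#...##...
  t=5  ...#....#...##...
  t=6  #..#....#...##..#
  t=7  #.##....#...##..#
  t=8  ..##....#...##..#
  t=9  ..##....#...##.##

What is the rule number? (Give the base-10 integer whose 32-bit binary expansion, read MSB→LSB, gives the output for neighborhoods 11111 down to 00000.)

3226751185

  #####|#  b31=1 t=2,i=6
  ####.|#  b30=1 t=0,i=1
  ###.#|.  b29=0 t=0,i=2
  ###..|.  b28=0 t=2,i=10
  ##.##|.  b27=0 t=0,i=15
  ##.#.|.  b26=0 t=0,i=3
  ##..#|.  b25=0 t=2,i=11
  ##...|.  b24=0 t=3,i=14
  #.###|.  b23=0 t=0,i=12
  #.##.|#  b22=1 t=7,i=2
  #.#.#|.  b21=0 t=0,i=4
  #.#..|#  b20=1 t=4,i=3
  #..##|.  b19=0 t=2,i=3
  #..#.|#  b18=1 t=2,i=12
  #...#|.  b17=0 t=4,i=10
  #....|.  b16=0 t=1,i=3
  .####|.  b15=0 t=0,i=0
  .###.|#  b14=1 t=0,i=13
  .##.#|.  b13=0 t=7,i=0
  .##..|#  b12=1 t=3,i=13
  .#.##|.  b11=0 t=0,i=11
  .#.#.|.  b10=0 t=0,i=5
  .#..#|.  b9=0 t=2,i=2
  .#...|.  b8=0 t=1,i=2
  ..###|#  b7=1 t=2,i=4
  ..##.|#  b6=1 t=3,i=12
  ..#.#|.  b5=0 t=3,i=4
  ..#..|#  b4=1 t=1,i=1
  ...##|.  b3=0 t=4,i=11
  ...#.|.  b2=0 t=1,i=0
  ....#|.  b1=0 t=1,i=11
  .....|#  b0=1 t=1,i=4
  bits 11000000010101000101000011010001 = 3226751185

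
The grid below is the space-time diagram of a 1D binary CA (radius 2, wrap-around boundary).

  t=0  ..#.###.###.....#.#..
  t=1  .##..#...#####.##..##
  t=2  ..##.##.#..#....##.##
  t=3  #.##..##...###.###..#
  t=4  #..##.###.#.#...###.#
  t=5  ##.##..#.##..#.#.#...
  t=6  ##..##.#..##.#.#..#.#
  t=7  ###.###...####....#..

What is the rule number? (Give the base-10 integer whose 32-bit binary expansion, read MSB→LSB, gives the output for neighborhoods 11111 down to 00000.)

  #####|#  b31=1 t=1,i=11
  ####.|.  b30=0 t=1,i=12
  ###.#|.  b29=0 t=0,i=6
  ###..|#  b28=1 t=0,i=10
  ##.##|.  b27=0 t=0,i=7
  ##.#.|#  b26=1 t=2,i=7
  ##..#|#  b25=1 t=1,i=3
  ##...|#  b24=1 t=0,i=11
  #.###|.  b23=0 t=0,i=4
  #.##.|.  b22=0 t=1,i=1
  #.#.#|#  b21=1 t=4,i=10
  #.#..|.  b20=0 t=0,i=18
  #..##|.  b19=0 t=1,i=18
  #..#.|.  b18=0 t=1,i=4
  #...#|.  b17=0 t=1,i=7
  #....|#  b16=1 t=0,i=12
  .####|.  b15=0 t=1,i=10
  .###.|#  b14=1 t=0,i=5
  .##.#|#  b13=1 t=1,i=20
  .##..|#  b12=1 t=1,i=2
  .#.##|.  b11=0 t=0,i=3
  .#.#.|.  b10=0 t=0,i=17
  .#..#|.  b9=0 t=2,i=9
  .#...|#  b8=1 t=0,i=19
  ..###|.  b7=0 t=1,i=9
  ..##.|#  b6=1 t=1,i=19
  ..#.#|#  b5=1 t=0,i=2
  ..#..|#  b4=1 t=1,i=5
  ...##|#  b3=1 t=1,i=8
  ...#.|#  b2=1 t=0,i=1
  ....#|.  b1=0 t=0,i=0
  .....|#  b0=1 t=0,i=13
  bits 10010111001000010111000101111101 = 2535551357

2535551357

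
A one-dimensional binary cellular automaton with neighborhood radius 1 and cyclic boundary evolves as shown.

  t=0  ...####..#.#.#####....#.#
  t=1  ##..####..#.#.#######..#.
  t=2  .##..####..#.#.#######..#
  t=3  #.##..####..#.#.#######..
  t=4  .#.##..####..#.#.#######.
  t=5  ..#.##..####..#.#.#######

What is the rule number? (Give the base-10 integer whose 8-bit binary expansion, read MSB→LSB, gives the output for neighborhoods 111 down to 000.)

241

  nb ###: next=#  (t=0,i=4, bit7=1)
  nb ##.: next=#  (t=0,i=6, bit6=1)
  nb #.#: next=#  (t=0,i=10, bit5=1)
  nb #..: next=#  (t=0,i=0, bit4=1)
  nb .##: next=.  (t=0,i=3, bit3=0)
  nb .#.: next=.  (t=0,i=9, bit2=0)
  nb ..#: next=.  (t=0,i=2, bit1=0)
  nb ...: next=#  (t=0,i=1, bit0=1)
  bits 11110001 = 241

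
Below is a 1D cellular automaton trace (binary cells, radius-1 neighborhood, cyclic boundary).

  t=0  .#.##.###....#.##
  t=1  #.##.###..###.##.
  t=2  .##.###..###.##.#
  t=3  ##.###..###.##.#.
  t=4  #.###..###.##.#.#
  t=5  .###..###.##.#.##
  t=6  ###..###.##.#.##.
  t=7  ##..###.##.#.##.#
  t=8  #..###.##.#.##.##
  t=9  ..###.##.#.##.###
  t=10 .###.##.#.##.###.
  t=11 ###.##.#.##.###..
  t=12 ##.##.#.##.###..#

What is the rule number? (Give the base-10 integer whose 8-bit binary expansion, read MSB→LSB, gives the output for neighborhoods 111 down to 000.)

171

  ###|#  b7=1 t=0,i=7
  ##.|.  b6=0 t=0,i=4
  #.#|#  b5=1 t=0,i=0
  #..|.  b4=0 t=0,i=9
  .##|#  b3=1 t=0,i=3
  .#.|.  b2=0 t=0,i=1
  ..#|#  b1=1 t=0,i=12
  ...|#  b0=1 t=0,i=10
  bits 10101011 = 171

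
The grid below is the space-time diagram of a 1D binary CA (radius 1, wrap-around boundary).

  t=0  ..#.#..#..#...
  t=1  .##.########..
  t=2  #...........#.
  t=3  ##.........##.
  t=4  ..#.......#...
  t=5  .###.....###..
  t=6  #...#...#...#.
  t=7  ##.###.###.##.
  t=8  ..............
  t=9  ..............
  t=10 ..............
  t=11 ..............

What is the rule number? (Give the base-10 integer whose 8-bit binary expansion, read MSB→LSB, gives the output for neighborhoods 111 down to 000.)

  ### -> .   bit 7 = 0  t=1,i=5
  ##. -> .   bit 6 = 0  t=1,i=2
  #.# -> .   bit 5 = 0  t=0,i=3
  #.. -> #   bit 4 = 1  t=0,i=5
  .## -> .   bit 3 = 0  t=1,i=1
  .#. -> #   bit 2 = 1  t=0,i=2
  ..# -> #   bit 1 = 1  t=0,i=1
  ... -> .   bit 0 = 0  t=0,i=0
  bits 00010110 = 22

22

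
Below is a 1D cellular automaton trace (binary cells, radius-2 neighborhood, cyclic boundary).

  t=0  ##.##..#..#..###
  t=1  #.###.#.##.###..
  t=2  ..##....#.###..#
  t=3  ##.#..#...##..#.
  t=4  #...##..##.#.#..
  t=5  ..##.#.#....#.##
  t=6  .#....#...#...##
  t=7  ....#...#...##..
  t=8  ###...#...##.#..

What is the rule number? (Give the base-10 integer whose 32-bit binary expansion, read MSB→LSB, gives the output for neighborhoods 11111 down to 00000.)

  #####|.  b31=0 t=0,i=15
  ####.|#  b30=1 t=0,i=0
  ###.#|.  b29=0 t=0,i=1
  ###..|.  b28=0 t=1,i=13
  ##.##|#  b27=1 t=0,i=2
  ##.#.|.  b26=0 t=1,i=5
  ##..#|.  b25=0 t=0,i=5
  ##...|.  b24=0 t=2,i=4
  #.###|#  b23=1 t=1,i=2
  #.##.|#  b22=1 t=0,i=3
  #.#.#|.  b21=0 t=1,i=6
  #.#..|.  b20=0 t=3,i=3
  #..##|#  b19=1 t=0,i=12
  #..#.|#  b18=1 t=0,i=6
  #...#|#  b17=1 t=3,i=8
  #....|.  b16=0 t=2,i=5
  .####|.  b15=0 t=0,i=14
  .###.|#  b14=1 t=1,i=3
  .##.#|.  b13=0 t=1,i=9
  .##..|#  b12=1 t=0,i=4
  .#.##|.  b11=0 t=1,i=1
  .#.#.|#  b10=1 t=4,i=12
  .#..#|#  b9=1 t=0,i=8
  .#...|.  b8=0 t=3,i=7
  ..###|#  b7=1 t=0,i=13
  ..##.|.  b6=0 t=2,i=2
  ..#.#|.  b5=0 t=1,i=0
  ..#..|.  b4=0 t=0,i=7
  ...##|#  b3=1 t=3,i=9
  ...#.|.  b2=0 t=2,i=7
  ....#|#  b1=1 t=2,i=6
  .....|#  b0=1 t=7,i=0
  bits 01001000110011100101011010001011 = 1221482123

1221482123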